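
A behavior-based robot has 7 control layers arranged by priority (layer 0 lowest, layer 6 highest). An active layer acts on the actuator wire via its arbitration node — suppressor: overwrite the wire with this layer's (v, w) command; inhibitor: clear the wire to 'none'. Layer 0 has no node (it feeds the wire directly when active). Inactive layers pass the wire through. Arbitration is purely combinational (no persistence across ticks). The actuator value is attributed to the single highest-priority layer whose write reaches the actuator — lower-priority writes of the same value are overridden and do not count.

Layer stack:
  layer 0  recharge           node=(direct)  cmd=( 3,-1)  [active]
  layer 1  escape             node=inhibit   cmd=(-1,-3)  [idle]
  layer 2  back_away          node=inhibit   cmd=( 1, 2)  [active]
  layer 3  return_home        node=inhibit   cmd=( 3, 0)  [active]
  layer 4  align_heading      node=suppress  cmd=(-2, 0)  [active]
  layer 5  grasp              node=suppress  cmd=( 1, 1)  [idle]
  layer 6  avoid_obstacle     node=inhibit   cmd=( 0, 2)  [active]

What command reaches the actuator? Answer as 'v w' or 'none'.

[0] recharge on; wire := (3, -1)
[1] escape off; pass (3, -1)
[2] back_away on (inhibit); wire := none
[3] return_home on (inhibit); wire := none
[4] align_heading on (suppress); wire := (-2, 0)
[5] grasp off; pass (-2, 0)
[6] avoid_obstacle on (inhibit); wire := none
output none

none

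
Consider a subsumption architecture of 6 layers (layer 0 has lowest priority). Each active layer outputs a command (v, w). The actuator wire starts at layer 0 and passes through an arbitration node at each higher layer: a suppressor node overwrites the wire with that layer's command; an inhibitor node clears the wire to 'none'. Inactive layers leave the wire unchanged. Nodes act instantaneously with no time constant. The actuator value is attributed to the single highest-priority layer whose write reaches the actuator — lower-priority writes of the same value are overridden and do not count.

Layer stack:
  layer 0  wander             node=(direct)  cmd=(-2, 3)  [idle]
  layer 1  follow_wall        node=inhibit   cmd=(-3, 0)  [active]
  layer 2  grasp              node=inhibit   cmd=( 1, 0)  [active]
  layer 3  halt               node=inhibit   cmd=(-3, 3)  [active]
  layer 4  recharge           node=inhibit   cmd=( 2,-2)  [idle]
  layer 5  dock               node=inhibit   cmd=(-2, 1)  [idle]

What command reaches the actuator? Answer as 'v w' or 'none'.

none

L0 wander: idle → wire = none
L1 follow_wall: active, inhibitor → wire = none
L2 grasp: active, inhibitor → wire = none
L3 halt: active, inhibitor → wire = none
L4 recharge: idle → wire stays none
L5 dock: idle → wire stays none
actuator = none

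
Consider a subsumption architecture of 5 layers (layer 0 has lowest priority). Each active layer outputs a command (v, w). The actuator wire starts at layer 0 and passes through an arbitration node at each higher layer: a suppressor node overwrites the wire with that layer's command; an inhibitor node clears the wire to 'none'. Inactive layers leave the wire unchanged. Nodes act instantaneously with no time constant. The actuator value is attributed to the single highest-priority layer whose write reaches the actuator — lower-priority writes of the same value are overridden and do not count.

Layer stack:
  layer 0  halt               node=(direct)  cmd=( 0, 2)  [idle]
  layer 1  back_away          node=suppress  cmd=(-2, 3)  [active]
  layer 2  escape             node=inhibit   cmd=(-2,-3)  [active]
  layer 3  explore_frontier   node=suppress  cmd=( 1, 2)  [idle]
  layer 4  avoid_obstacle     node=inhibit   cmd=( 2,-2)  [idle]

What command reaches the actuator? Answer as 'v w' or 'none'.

none

L0 halt: idle → wire = none
L1 back_away: active, suppressor → wire = (-2, 3)
L2 escape: active, inhibitor → wire = none
L3 explore_frontier: idle → wire stays none
L4 avoid_obstacle: idle → wire stays none
actuator = none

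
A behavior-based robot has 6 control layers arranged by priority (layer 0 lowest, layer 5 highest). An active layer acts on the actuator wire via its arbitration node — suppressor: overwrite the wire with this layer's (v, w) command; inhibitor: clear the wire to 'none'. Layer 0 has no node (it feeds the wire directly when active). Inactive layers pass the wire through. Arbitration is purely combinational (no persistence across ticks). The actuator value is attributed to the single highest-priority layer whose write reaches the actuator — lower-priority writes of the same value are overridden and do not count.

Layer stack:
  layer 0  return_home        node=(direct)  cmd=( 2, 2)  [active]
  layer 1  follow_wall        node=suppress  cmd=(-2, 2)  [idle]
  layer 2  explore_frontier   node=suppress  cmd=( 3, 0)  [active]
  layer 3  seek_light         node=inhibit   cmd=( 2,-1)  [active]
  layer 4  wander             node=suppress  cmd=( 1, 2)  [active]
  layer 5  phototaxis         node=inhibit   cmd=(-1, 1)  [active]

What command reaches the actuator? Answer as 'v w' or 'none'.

L0 return_home: active, feeds wire = (2, 2)
L1 follow_wall: idle → wire stays (2, 2)
L2 explore_frontier: active, suppressor → wire = (3, 0)
L3 seek_light: active, inhibitor → wire = none
L4 wander: active, suppressor → wire = (1, 2)
L5 phototaxis: active, inhibitor → wire = none
actuator = none

none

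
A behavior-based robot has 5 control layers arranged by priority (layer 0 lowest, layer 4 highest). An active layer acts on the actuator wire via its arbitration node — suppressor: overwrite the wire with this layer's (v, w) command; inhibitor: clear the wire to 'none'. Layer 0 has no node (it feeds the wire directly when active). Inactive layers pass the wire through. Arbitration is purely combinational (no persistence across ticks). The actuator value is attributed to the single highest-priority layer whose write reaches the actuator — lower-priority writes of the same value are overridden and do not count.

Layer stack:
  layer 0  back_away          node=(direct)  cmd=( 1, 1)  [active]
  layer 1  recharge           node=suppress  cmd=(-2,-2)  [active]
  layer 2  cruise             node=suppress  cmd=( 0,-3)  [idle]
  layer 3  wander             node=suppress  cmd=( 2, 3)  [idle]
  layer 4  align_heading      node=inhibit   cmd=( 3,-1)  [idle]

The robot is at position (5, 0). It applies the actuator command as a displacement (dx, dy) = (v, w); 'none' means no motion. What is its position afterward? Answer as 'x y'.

[0] back_away on; wire := (1, 1)
[1] recharge on (suppress); wire := (-2, -2)
[2] cruise off; pass (-2, -2)
[3] wander off; pass (-2, -2)
[4] align_heading off; pass (-2, -2)
output (-2, -2)
position: (5, 0) + (-2, -2) = (3, -2)

3 -2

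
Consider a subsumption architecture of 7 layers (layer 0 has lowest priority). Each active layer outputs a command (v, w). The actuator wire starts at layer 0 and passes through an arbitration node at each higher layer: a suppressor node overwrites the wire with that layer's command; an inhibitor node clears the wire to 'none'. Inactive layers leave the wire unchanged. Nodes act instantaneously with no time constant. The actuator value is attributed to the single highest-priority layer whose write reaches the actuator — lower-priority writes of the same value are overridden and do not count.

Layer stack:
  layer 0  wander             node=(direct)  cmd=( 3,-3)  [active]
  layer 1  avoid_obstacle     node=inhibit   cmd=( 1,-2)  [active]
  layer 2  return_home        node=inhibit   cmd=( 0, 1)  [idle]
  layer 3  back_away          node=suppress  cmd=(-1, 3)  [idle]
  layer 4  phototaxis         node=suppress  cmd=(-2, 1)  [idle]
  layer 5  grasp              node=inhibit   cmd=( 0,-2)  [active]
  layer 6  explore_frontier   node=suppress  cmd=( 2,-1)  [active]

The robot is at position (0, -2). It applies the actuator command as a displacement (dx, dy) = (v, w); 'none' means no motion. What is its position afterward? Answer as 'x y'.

2 -3

[0] wander on; wire := (3, -3)
[1] avoid_obstacle on (inhibit); wire := none
[2] return_home off; pass none
[3] back_away off; pass none
[4] phototaxis off; pass none
[5] grasp on (inhibit); wire := none
[6] explore_frontier on (suppress); wire := (2, -1)
output (2, -1)
position: (0, -2) + (2, -1) = (2, -3)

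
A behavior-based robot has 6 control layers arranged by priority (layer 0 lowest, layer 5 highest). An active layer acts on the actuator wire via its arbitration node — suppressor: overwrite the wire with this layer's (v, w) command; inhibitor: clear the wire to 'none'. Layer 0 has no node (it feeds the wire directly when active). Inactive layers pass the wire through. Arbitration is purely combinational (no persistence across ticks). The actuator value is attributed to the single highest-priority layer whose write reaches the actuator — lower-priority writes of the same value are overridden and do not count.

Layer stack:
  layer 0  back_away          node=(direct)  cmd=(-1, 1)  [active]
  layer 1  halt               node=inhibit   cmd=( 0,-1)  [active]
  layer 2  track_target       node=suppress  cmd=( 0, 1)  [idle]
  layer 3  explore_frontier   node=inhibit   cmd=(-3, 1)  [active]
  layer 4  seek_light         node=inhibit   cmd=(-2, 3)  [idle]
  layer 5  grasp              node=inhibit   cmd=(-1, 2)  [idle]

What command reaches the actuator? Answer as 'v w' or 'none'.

[0] back_away on; wire := (-1, 1)
[1] halt on (inhibit); wire := none
[2] track_target off; pass none
[3] explore_frontier on (inhibit); wire := none
[4] seek_light off; pass none
[5] grasp off; pass none
output none

none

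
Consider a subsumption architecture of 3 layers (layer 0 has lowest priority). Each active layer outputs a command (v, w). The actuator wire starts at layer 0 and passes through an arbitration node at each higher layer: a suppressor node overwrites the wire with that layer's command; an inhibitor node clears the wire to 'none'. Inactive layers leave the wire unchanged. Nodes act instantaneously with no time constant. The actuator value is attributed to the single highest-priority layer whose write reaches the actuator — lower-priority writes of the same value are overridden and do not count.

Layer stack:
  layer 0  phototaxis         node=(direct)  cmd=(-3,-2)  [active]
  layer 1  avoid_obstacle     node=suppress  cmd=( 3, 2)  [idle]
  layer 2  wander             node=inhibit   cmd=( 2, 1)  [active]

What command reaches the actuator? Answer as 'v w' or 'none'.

none

[0] phototaxis on; wire := (-3, -2)
[1] avoid_obstacle off; pass (-3, -2)
[2] wander on (inhibit); wire := none
output none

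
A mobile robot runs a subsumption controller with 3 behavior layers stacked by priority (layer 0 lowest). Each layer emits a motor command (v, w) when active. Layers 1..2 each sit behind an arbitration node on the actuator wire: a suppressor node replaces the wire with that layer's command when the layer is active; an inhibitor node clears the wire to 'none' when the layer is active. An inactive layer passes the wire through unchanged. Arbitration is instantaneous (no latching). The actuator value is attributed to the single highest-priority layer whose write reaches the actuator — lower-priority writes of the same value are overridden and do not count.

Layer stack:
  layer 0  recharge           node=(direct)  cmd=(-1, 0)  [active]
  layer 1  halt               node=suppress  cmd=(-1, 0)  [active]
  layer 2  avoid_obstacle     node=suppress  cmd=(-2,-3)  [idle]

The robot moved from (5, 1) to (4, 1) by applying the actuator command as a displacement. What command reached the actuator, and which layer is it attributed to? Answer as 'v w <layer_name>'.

-1 0 halt

displacement = (4, 1) − (5, 1) = (-1, 0)
layer 0 (recharge) active — direct: (-1, 0)
layer 1 (halt) active — suppresses: (-1, 0)
layer 2 (avoid_obstacle) idle — unchanged: (-1, 0)
→ actuator (-1, 0) — from layer 1 (halt)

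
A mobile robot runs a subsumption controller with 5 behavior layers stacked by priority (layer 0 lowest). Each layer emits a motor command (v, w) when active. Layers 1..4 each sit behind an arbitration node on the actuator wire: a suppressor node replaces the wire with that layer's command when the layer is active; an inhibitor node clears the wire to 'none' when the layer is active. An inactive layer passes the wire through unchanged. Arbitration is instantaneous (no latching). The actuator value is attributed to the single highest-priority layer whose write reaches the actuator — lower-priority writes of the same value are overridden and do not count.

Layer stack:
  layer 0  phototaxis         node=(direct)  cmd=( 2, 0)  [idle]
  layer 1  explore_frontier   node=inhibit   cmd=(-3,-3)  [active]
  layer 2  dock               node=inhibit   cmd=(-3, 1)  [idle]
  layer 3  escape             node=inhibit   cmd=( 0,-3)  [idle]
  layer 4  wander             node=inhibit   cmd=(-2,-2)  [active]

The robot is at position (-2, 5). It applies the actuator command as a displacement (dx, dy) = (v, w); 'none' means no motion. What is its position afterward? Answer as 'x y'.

-2 5

layer 0 (phototaxis) idle — none
layer 1 (explore_frontier) active — inhibits: none
layer 2 (dock) idle — unchanged: none
layer 3 (escape) idle — unchanged: none
layer 4 (wander) active — inhibits: none
→ actuator none
position: (-2, 5) + none = (-2, 5)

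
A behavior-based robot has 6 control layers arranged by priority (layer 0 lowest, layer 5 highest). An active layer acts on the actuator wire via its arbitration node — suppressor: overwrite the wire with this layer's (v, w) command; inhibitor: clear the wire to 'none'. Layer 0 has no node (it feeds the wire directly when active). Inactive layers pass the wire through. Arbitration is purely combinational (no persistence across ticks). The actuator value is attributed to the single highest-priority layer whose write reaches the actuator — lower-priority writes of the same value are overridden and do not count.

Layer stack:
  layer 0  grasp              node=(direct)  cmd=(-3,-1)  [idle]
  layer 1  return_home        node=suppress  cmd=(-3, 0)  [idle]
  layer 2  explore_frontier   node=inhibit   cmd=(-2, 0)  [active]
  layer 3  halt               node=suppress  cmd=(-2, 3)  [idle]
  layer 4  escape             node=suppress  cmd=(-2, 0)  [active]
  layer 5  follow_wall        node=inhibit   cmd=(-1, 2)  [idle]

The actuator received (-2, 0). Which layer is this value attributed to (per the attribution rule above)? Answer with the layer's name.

escape

layer 0 (grasp) idle — none
layer 1 (return_home) idle — unchanged: none
layer 2 (explore_frontier) active — inhibits: none
layer 3 (halt) idle — unchanged: none
layer 4 (escape) active — suppresses: (-2, 0)
layer 5 (follow_wall) idle — unchanged: (-2, 0)
→ actuator (-2, 0)
last writer: layer 4 = escape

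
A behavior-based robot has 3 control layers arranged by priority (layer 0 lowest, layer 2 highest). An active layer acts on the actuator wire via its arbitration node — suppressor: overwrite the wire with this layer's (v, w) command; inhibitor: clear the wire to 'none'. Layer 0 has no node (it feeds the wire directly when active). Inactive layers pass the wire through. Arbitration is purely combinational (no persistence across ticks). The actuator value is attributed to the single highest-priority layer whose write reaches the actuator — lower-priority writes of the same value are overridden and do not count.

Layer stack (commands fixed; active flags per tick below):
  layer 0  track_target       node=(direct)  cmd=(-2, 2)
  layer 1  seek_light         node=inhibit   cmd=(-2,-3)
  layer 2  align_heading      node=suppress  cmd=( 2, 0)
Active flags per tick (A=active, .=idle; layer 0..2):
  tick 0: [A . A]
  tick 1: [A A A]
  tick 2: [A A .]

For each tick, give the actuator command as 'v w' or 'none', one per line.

tick 0:
  [0] track_target on; wire := (-2, 2)
  [1] seek_light off; pass (-2, 2)
  [2] align_heading on (suppress); wire := (2, 0)
  output (2, 0)
tick 1:
  [0] track_target on; wire := (-2, 2)
  [1] seek_light on (inhibit); wire := none
  [2] align_heading on (suppress); wire := (2, 0)
  output (2, 0)
tick 2:
  [0] track_target on; wire := (-2, 2)
  [1] seek_light on (inhibit); wire := none
  [2] align_heading off; pass none
  output none

2 0
2 0
none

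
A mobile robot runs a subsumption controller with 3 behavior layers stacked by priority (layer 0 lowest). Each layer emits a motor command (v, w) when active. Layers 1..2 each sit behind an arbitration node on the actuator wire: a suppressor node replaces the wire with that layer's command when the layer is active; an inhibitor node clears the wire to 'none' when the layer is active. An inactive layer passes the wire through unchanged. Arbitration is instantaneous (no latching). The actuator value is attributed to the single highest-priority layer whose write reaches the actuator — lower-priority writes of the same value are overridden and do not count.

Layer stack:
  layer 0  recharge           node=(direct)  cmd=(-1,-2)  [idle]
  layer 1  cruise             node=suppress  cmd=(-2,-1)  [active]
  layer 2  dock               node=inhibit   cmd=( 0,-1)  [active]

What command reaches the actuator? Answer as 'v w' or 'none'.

[0] recharge off; wire := none
[1] cruise on (suppress); wire := (-2, -1)
[2] dock on (inhibit); wire := none
output none

none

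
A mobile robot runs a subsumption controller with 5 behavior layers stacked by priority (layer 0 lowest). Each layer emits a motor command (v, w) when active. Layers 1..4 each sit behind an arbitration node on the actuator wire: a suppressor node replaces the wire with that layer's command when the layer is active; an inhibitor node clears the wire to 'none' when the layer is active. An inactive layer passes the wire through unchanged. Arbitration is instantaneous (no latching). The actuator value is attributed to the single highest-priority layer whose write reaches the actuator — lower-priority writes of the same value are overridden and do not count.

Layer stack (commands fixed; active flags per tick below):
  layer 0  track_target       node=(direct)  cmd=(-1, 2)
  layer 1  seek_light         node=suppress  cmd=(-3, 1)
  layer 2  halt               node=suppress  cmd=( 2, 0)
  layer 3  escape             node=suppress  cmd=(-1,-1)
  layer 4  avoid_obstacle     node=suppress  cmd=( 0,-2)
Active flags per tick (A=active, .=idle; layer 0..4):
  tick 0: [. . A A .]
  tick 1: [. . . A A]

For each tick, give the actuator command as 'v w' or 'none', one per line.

-1 -1
0 -2

tick 0:
  L0 track_target: idle → wire = none
  L1 seek_light: idle → wire stays none
  L2 halt: active, suppressor → wire = (2, 0)
  L3 escape: active, suppressor → wire = (-1, -1)
  L4 avoid_obstacle: idle → wire stays (-1, -1)
  actuator = (-1, -1)
tick 1:
  L0 track_target: idle → wire = none
  L1 seek_light: idle → wire stays none
  L2 halt: idle → wire stays none
  L3 escape: active, suppressor → wire = (-1, -1)
  L4 avoid_obstacle: active, suppressor → wire = (0, -2)
  actuator = (0, -2)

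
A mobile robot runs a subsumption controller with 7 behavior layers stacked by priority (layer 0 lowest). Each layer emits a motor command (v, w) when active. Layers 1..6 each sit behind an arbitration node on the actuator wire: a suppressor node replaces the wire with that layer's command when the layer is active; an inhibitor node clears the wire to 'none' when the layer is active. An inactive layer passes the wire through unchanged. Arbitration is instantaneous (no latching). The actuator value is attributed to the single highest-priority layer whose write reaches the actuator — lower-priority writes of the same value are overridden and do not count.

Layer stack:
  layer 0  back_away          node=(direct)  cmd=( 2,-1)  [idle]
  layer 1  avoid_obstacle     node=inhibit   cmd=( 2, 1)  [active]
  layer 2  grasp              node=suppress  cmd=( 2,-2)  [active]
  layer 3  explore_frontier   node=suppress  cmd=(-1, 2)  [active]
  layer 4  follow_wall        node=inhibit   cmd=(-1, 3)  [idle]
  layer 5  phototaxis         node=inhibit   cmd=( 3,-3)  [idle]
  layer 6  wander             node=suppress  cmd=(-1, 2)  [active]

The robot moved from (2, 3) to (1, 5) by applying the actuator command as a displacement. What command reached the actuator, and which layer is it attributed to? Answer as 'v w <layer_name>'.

displacement = (1, 5) − (2, 3) = (-1, 2)
[0] back_away off; wire := none
[1] avoid_obstacle on (inhibit); wire := none
[2] grasp on (suppress); wire := (2, -2)
[3] explore_frontier on (suppress); wire := (-1, 2)
[4] follow_wall off; pass (-1, 2)
[5] phototaxis off; pass (-1, 2)
[6] wander on (suppress); wire := (-1, 2)
output (-1, 2) — from layer 6 (wander)

-1 2 wander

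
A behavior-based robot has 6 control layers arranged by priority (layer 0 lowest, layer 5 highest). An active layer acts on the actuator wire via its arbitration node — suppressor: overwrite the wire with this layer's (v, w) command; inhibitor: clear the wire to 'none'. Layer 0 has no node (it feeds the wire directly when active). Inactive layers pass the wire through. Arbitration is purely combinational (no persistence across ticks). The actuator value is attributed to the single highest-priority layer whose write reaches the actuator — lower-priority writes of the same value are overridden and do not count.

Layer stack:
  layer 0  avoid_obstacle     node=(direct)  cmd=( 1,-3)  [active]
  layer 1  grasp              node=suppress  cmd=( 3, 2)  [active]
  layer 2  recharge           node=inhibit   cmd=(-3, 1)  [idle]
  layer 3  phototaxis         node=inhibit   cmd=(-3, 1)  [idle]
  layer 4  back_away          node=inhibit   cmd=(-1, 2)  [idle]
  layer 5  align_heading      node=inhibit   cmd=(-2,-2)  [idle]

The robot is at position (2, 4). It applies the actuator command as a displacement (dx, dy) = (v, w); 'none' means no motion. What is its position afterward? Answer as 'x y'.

5 6

layer 0 (avoid_obstacle) active — direct: (1, -3)
layer 1 (grasp) active — suppresses: (3, 2)
layer 2 (recharge) idle — unchanged: (3, 2)
layer 3 (phototaxis) idle — unchanged: (3, 2)
layer 4 (back_away) idle — unchanged: (3, 2)
layer 5 (align_heading) idle — unchanged: (3, 2)
→ actuator (3, 2)
position: (2, 4) + (3, 2) = (5, 6)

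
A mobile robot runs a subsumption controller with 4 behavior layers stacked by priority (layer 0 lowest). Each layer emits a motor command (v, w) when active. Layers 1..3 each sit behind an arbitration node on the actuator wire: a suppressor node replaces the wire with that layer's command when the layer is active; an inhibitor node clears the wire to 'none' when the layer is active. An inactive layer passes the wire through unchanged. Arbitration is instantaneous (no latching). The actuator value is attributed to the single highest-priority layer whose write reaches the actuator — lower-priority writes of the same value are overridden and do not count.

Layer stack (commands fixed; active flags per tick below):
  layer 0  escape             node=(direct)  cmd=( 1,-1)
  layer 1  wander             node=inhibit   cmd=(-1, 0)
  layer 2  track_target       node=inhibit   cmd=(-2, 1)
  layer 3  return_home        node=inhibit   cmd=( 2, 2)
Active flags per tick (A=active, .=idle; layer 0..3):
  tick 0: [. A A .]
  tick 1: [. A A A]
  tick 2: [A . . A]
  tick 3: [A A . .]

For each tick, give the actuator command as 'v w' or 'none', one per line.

none
none
none
none

tick 0:
  layer 0 (escape) idle — none
  layer 1 (wander) active — inhibits: none
  layer 2 (track_target) active — inhibits: none
  layer 3 (return_home) idle — unchanged: none
  → actuator none
tick 1:
  layer 0 (escape) idle — none
  layer 1 (wander) active — inhibits: none
  layer 2 (track_target) active — inhibits: none
  layer 3 (return_home) active — inhibits: none
  → actuator none
tick 2:
  layer 0 (escape) active — direct: (1, -1)
  layer 1 (wander) idle — unchanged: (1, -1)
  layer 2 (track_target) idle — unchanged: (1, -1)
  layer 3 (return_home) active — inhibits: none
  → actuator none
tick 3:
  layer 0 (escape) active — direct: (1, -1)
  layer 1 (wander) active — inhibits: none
  layer 2 (track_target) idle — unchanged: none
  layer 3 (return_home) idle — unchanged: none
  → actuator none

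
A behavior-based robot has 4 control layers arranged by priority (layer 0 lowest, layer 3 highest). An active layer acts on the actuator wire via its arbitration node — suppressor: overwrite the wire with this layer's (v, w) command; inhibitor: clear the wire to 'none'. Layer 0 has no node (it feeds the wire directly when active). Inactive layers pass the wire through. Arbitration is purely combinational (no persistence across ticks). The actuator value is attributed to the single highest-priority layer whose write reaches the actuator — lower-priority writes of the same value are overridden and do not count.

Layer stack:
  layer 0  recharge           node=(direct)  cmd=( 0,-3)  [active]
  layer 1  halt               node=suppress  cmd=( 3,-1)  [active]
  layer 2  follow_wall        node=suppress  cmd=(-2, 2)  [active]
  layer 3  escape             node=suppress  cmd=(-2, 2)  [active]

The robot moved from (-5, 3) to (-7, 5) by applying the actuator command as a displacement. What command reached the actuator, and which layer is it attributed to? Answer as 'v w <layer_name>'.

displacement = (-7, 5) − (-5, 3) = (-2, 2)
L0 recharge: active, feeds wire = (0, -3)
L1 halt: active, suppressor → wire = (3, -1)
L2 follow_wall: active, suppressor → wire = (-2, 2)
L3 escape: active, suppressor → wire = (-2, 2)
actuator = (-2, 2) — from layer 3 (escape)

-2 2 escape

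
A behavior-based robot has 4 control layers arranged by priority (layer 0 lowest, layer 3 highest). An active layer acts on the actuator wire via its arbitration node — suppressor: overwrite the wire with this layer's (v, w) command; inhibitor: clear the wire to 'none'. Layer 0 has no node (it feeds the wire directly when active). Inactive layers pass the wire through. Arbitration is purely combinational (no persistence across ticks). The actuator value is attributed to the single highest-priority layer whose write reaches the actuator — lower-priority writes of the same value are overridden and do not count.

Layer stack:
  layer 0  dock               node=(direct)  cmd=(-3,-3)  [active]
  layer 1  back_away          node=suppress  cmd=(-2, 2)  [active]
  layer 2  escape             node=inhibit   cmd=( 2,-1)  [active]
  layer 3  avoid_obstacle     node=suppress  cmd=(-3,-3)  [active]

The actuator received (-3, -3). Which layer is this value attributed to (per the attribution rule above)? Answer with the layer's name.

avoid_obstacle

[0] dock on; wire := (-3, -3)
[1] back_away on (suppress); wire := (-2, 2)
[2] escape on (inhibit); wire := none
[3] avoid_obstacle on (suppress); wire := (-3, -3)
output (-3, -3)
last writer: layer 3 = avoid_obstacle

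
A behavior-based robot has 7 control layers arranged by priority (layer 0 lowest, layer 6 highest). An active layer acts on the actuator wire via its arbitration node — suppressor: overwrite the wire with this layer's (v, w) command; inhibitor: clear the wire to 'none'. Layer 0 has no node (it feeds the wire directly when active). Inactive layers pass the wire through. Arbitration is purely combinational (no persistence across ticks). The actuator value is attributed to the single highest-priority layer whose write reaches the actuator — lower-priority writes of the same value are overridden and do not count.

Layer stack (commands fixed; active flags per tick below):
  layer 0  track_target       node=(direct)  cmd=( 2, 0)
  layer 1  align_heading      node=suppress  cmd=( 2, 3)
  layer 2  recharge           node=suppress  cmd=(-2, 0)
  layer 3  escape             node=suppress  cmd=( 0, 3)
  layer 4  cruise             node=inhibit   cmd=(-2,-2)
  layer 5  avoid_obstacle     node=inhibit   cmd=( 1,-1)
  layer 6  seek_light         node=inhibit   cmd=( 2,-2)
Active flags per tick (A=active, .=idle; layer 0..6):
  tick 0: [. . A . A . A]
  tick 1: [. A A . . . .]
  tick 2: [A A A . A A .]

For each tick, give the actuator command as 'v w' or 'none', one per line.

tick 0:
  L0 track_target: idle → wire = none
  L1 align_heading: idle → wire stays none
  L2 recharge: active, suppressor → wire = (-2, 0)
  L3 escape: idle → wire stays (-2, 0)
  L4 cruise: active, inhibitor → wire = none
  L5 avoid_obstacle: idle → wire stays none
  L6 seek_light: active, inhibitor → wire = none
  actuator = none
tick 1:
  L0 track_target: idle → wire = none
  L1 align_heading: active, suppressor → wire = (2, 3)
  L2 recharge: active, suppressor → wire = (-2, 0)
  L3 escape: idle → wire stays (-2, 0)
  L4 cruise: idle → wire stays (-2, 0)
  L5 avoid_obstacle: idle → wire stays (-2, 0)
  L6 seek_light: idle → wire stays (-2, 0)
  actuator = (-2, 0)
tick 2:
  L0 track_target: active, feeds wire = (2, 0)
  L1 align_heading: active, suppressor → wire = (2, 3)
  L2 recharge: active, suppressor → wire = (-2, 0)
  L3 escape: idle → wire stays (-2, 0)
  L4 cruise: active, inhibitor → wire = none
  L5 avoid_obstacle: active, inhibitor → wire = none
  L6 seek_light: idle → wire stays none
  actuator = none

none
-2 0
none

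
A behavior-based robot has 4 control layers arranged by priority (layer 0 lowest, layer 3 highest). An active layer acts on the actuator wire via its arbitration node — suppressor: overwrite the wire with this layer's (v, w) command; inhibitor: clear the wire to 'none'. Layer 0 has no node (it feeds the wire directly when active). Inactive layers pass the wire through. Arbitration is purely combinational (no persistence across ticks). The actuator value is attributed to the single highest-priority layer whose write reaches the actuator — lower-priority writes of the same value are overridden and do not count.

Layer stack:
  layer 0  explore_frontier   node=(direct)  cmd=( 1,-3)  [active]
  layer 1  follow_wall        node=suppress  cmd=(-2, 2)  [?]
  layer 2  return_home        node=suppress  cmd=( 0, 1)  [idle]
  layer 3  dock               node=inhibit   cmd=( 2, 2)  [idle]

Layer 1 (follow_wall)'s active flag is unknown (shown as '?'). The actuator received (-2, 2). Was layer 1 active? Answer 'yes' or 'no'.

yes

If layer 1 is active=yes:
  actuator would be (-2, 2)
If layer 1 is active=no:
  actuator would be (1, -3)
Observed (-2, 2), so layer 1 was active.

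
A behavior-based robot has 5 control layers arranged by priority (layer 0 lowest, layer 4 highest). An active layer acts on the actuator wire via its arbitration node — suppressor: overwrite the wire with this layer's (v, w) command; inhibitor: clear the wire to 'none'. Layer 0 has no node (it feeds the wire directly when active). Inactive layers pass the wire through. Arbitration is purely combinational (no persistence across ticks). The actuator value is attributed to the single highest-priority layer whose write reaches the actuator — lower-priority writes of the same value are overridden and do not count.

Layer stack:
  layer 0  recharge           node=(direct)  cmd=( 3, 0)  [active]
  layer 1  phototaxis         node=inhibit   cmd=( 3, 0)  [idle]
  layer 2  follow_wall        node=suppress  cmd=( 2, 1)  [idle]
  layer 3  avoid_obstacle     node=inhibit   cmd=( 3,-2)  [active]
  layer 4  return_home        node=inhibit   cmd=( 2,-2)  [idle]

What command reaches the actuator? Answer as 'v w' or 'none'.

L0 recharge: active, feeds wire = (3, 0)
L1 phototaxis: idle → wire stays (3, 0)
L2 follow_wall: idle → wire stays (3, 0)
L3 avoid_obstacle: active, inhibitor → wire = none
L4 return_home: idle → wire stays none
actuator = none

none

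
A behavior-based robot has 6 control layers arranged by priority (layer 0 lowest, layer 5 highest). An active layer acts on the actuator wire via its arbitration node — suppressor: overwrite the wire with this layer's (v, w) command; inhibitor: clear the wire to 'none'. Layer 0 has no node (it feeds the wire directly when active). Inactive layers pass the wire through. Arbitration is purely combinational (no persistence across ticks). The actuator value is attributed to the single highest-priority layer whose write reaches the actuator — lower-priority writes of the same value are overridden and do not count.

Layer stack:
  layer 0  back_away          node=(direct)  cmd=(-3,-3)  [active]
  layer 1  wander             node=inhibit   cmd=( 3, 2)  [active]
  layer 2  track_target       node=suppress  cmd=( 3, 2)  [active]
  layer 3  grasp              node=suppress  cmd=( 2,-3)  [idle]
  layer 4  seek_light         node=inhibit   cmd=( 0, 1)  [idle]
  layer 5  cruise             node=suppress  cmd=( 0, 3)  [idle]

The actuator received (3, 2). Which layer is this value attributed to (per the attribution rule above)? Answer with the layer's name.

layer 0 (back_away) active — direct: (-3, -3)
layer 1 (wander) active — inhibits: none
layer 2 (track_target) active — suppresses: (3, 2)
layer 3 (grasp) idle — unchanged: (3, 2)
layer 4 (seek_light) idle — unchanged: (3, 2)
layer 5 (cruise) idle — unchanged: (3, 2)
→ actuator (3, 2)
last writer: layer 2 = track_target

track_target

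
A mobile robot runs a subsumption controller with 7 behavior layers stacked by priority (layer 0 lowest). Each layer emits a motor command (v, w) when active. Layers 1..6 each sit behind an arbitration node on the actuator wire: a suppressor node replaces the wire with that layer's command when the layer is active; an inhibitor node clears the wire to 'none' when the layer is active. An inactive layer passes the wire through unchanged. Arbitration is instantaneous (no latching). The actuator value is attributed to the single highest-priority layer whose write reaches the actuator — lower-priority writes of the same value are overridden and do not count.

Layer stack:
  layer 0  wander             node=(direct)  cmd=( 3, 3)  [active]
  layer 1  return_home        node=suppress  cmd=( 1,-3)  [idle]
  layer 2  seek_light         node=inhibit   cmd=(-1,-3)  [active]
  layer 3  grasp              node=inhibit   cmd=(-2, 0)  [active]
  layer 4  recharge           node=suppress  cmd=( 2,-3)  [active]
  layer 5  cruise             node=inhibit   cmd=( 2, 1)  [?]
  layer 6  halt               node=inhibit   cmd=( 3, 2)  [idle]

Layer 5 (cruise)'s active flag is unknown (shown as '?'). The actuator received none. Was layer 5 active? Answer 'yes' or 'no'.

If layer 5 is active=yes:
  actuator would be none
If layer 5 is active=no:
  actuator would be (2, -3)
Observed none, so layer 5 was active.

yes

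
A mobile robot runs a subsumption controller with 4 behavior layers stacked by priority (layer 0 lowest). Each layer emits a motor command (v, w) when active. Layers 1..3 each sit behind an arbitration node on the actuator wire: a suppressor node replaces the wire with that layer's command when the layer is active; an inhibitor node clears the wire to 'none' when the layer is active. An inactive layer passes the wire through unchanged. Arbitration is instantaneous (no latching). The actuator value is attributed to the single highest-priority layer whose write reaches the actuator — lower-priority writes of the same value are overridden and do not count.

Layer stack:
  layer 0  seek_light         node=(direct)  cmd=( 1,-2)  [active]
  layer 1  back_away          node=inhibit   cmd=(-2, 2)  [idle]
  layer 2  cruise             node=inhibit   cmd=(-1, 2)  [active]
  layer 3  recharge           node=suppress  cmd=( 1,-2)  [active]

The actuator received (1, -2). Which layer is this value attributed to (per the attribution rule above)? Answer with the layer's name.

recharge

layer 0 (seek_light) active — direct: (1, -2)
layer 1 (back_away) idle — unchanged: (1, -2)
layer 2 (cruise) active — inhibits: none
layer 3 (recharge) active — suppresses: (1, -2)
→ actuator (1, -2)
last writer: layer 3 = recharge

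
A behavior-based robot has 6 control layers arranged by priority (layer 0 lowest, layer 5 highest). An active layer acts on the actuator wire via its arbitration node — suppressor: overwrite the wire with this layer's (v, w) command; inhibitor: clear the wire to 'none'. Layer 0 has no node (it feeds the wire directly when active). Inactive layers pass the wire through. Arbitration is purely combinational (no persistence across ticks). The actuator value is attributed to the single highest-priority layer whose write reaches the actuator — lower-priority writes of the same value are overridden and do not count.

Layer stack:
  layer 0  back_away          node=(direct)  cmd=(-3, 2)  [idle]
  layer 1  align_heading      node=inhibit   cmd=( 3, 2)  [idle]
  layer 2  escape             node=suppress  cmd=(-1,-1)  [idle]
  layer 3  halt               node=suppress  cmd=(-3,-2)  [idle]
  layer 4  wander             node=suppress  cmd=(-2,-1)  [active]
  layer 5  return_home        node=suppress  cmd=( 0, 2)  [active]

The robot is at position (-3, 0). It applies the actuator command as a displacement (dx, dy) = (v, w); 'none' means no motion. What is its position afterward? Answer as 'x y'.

-3 2

L0 back_away: idle → wire = none
L1 align_heading: idle → wire stays none
L2 escape: idle → wire stays none
L3 halt: idle → wire stays none
L4 wander: active, suppressor → wire = (-2, -1)
L5 return_home: active, suppressor → wire = (0, 2)
actuator = (0, 2)
position: (-3, 0) + (0, 2) = (-3, 2)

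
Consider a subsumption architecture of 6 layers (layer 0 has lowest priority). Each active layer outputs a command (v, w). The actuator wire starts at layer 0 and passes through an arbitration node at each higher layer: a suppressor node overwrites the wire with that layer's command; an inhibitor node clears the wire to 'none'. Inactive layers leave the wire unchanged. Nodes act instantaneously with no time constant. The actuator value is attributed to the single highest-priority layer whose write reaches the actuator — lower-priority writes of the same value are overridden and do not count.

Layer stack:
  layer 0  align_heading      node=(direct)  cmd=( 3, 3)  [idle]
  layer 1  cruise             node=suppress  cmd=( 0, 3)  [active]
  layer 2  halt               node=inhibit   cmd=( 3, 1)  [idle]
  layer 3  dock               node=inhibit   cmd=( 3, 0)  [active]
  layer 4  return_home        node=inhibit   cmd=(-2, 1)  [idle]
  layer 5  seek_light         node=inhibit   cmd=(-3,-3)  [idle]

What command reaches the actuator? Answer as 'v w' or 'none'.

none

L0 align_heading: idle → wire = none
L1 cruise: active, suppressor → wire = (0, 3)
L2 halt: idle → wire stays (0, 3)
L3 dock: active, inhibitor → wire = none
L4 return_home: idle → wire stays none
L5 seek_light: idle → wire stays none
actuator = none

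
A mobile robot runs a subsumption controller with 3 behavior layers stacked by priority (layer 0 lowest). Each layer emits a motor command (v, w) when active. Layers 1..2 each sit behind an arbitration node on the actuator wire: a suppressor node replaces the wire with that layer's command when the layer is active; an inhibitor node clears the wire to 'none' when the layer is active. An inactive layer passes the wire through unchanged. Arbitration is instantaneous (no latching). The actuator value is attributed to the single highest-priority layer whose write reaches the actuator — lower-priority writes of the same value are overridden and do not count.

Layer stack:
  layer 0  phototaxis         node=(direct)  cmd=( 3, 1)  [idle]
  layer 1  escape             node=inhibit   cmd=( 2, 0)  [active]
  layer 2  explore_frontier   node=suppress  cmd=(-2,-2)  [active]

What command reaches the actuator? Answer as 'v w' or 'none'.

-2 -2

layer 0 (phototaxis) idle — none
layer 1 (escape) active — inhibits: none
layer 2 (explore_frontier) active — suppresses: (-2, -2)
→ actuator (-2, -2)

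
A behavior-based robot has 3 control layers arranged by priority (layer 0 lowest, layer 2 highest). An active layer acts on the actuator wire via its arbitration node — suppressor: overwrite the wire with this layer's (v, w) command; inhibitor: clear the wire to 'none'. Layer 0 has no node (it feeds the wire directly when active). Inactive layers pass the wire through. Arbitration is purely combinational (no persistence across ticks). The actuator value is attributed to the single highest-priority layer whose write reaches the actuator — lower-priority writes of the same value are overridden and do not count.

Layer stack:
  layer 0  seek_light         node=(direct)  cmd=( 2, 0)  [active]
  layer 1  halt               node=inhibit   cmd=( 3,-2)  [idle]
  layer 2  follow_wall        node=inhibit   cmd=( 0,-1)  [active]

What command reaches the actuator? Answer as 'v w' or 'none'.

none

[0] seek_light on; wire := (2, 0)
[1] halt off; pass (2, 0)
[2] follow_wall on (inhibit); wire := none
output none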